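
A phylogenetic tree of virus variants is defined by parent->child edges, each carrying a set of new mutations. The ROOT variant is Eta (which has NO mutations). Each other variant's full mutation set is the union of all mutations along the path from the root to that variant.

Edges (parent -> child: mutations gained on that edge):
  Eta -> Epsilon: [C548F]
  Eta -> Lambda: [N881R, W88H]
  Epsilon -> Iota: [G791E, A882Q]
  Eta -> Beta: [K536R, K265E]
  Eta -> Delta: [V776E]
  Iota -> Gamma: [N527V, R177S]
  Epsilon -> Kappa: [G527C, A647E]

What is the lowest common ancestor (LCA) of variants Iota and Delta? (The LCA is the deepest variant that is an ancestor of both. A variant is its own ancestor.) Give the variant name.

Answer: Eta

Derivation:
Path from root to Iota: Eta -> Epsilon -> Iota
  ancestors of Iota: {Eta, Epsilon, Iota}
Path from root to Delta: Eta -> Delta
  ancestors of Delta: {Eta, Delta}
Common ancestors: {Eta}
Walk up from Delta: Delta (not in ancestors of Iota), Eta (in ancestors of Iota)
Deepest common ancestor (LCA) = Eta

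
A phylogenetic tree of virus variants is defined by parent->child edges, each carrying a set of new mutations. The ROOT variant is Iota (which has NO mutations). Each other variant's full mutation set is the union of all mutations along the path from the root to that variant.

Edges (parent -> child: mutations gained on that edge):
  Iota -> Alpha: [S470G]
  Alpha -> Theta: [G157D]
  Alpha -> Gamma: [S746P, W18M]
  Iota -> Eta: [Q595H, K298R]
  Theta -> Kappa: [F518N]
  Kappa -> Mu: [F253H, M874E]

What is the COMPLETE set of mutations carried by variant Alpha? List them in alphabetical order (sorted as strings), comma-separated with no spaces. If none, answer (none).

Answer: S470G

Derivation:
At Iota: gained [] -> total []
At Alpha: gained ['S470G'] -> total ['S470G']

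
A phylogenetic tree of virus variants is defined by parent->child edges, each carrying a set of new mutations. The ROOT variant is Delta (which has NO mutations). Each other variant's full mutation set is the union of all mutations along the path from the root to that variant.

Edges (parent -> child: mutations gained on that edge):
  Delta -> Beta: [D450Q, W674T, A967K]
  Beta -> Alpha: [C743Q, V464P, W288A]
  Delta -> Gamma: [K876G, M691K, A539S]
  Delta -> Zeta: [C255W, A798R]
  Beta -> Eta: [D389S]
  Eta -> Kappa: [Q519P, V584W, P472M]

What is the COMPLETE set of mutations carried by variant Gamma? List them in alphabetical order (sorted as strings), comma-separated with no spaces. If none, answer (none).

Answer: A539S,K876G,M691K

Derivation:
At Delta: gained [] -> total []
At Gamma: gained ['K876G', 'M691K', 'A539S'] -> total ['A539S', 'K876G', 'M691K']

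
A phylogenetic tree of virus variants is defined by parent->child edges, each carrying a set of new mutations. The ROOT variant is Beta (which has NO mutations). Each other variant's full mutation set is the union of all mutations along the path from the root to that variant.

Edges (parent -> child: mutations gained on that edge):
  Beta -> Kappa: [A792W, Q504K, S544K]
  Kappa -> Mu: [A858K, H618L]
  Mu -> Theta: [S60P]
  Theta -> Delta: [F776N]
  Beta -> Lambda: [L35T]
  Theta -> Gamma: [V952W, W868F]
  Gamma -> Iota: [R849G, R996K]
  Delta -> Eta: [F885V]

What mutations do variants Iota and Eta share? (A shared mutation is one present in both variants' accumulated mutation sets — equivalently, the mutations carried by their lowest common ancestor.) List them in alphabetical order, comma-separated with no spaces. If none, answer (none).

Accumulating mutations along path to Iota:
  At Beta: gained [] -> total []
  At Kappa: gained ['A792W', 'Q504K', 'S544K'] -> total ['A792W', 'Q504K', 'S544K']
  At Mu: gained ['A858K', 'H618L'] -> total ['A792W', 'A858K', 'H618L', 'Q504K', 'S544K']
  At Theta: gained ['S60P'] -> total ['A792W', 'A858K', 'H618L', 'Q504K', 'S544K', 'S60P']
  At Gamma: gained ['V952W', 'W868F'] -> total ['A792W', 'A858K', 'H618L', 'Q504K', 'S544K', 'S60P', 'V952W', 'W868F']
  At Iota: gained ['R849G', 'R996K'] -> total ['A792W', 'A858K', 'H618L', 'Q504K', 'R849G', 'R996K', 'S544K', 'S60P', 'V952W', 'W868F']
Mutations(Iota) = ['A792W', 'A858K', 'H618L', 'Q504K', 'R849G', 'R996K', 'S544K', 'S60P', 'V952W', 'W868F']
Accumulating mutations along path to Eta:
  At Beta: gained [] -> total []
  At Kappa: gained ['A792W', 'Q504K', 'S544K'] -> total ['A792W', 'Q504K', 'S544K']
  At Mu: gained ['A858K', 'H618L'] -> total ['A792W', 'A858K', 'H618L', 'Q504K', 'S544K']
  At Theta: gained ['S60P'] -> total ['A792W', 'A858K', 'H618L', 'Q504K', 'S544K', 'S60P']
  At Delta: gained ['F776N'] -> total ['A792W', 'A858K', 'F776N', 'H618L', 'Q504K', 'S544K', 'S60P']
  At Eta: gained ['F885V'] -> total ['A792W', 'A858K', 'F776N', 'F885V', 'H618L', 'Q504K', 'S544K', 'S60P']
Mutations(Eta) = ['A792W', 'A858K', 'F776N', 'F885V', 'H618L', 'Q504K', 'S544K', 'S60P']
Intersection: ['A792W', 'A858K', 'H618L', 'Q504K', 'R849G', 'R996K', 'S544K', 'S60P', 'V952W', 'W868F'] ∩ ['A792W', 'A858K', 'F776N', 'F885V', 'H618L', 'Q504K', 'S544K', 'S60P'] = ['A792W', 'A858K', 'H618L', 'Q504K', 'S544K', 'S60P']

Answer: A792W,A858K,H618L,Q504K,S544K,S60P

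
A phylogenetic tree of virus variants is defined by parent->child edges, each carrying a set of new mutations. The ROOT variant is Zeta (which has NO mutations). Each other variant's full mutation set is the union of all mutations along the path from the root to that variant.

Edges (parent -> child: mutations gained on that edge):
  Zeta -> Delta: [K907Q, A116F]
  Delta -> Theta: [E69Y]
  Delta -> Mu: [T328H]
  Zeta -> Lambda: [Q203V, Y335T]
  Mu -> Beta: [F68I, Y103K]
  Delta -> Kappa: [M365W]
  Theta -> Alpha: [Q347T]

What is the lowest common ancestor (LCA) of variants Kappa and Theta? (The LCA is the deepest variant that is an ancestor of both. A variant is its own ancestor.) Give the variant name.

Answer: Delta

Derivation:
Path from root to Kappa: Zeta -> Delta -> Kappa
  ancestors of Kappa: {Zeta, Delta, Kappa}
Path from root to Theta: Zeta -> Delta -> Theta
  ancestors of Theta: {Zeta, Delta, Theta}
Common ancestors: {Zeta, Delta}
Walk up from Theta: Theta (not in ancestors of Kappa), Delta (in ancestors of Kappa), Zeta (in ancestors of Kappa)
Deepest common ancestor (LCA) = Delta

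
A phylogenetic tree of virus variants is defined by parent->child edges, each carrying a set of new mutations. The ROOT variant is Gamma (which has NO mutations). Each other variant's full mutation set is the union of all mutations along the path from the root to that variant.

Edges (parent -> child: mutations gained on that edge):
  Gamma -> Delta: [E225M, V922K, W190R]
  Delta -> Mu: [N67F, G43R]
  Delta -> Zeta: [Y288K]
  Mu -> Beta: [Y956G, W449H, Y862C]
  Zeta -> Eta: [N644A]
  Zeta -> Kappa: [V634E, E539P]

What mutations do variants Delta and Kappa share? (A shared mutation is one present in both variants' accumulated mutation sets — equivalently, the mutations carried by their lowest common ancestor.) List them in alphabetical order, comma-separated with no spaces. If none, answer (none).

Accumulating mutations along path to Delta:
  At Gamma: gained [] -> total []
  At Delta: gained ['E225M', 'V922K', 'W190R'] -> total ['E225M', 'V922K', 'W190R']
Mutations(Delta) = ['E225M', 'V922K', 'W190R']
Accumulating mutations along path to Kappa:
  At Gamma: gained [] -> total []
  At Delta: gained ['E225M', 'V922K', 'W190R'] -> total ['E225M', 'V922K', 'W190R']
  At Zeta: gained ['Y288K'] -> total ['E225M', 'V922K', 'W190R', 'Y288K']
  At Kappa: gained ['V634E', 'E539P'] -> total ['E225M', 'E539P', 'V634E', 'V922K', 'W190R', 'Y288K']
Mutations(Kappa) = ['E225M', 'E539P', 'V634E', 'V922K', 'W190R', 'Y288K']
Intersection: ['E225M', 'V922K', 'W190R'] ∩ ['E225M', 'E539P', 'V634E', 'V922K', 'W190R', 'Y288K'] = ['E225M', 'V922K', 'W190R']

Answer: E225M,V922K,W190R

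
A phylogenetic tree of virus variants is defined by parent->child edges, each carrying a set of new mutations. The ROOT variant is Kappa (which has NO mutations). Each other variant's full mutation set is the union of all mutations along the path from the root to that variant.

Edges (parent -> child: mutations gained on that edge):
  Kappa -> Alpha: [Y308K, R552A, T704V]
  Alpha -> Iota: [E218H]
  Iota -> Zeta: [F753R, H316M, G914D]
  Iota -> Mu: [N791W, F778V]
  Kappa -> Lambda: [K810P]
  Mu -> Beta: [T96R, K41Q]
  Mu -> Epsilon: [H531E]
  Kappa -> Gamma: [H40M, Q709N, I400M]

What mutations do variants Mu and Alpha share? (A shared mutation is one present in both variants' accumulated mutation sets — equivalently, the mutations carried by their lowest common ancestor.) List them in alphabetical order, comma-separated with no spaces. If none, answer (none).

Answer: R552A,T704V,Y308K

Derivation:
Accumulating mutations along path to Mu:
  At Kappa: gained [] -> total []
  At Alpha: gained ['Y308K', 'R552A', 'T704V'] -> total ['R552A', 'T704V', 'Y308K']
  At Iota: gained ['E218H'] -> total ['E218H', 'R552A', 'T704V', 'Y308K']
  At Mu: gained ['N791W', 'F778V'] -> total ['E218H', 'F778V', 'N791W', 'R552A', 'T704V', 'Y308K']
Mutations(Mu) = ['E218H', 'F778V', 'N791W', 'R552A', 'T704V', 'Y308K']
Accumulating mutations along path to Alpha:
  At Kappa: gained [] -> total []
  At Alpha: gained ['Y308K', 'R552A', 'T704V'] -> total ['R552A', 'T704V', 'Y308K']
Mutations(Alpha) = ['R552A', 'T704V', 'Y308K']
Intersection: ['E218H', 'F778V', 'N791W', 'R552A', 'T704V', 'Y308K'] ∩ ['R552A', 'T704V', 'Y308K'] = ['R552A', 'T704V', 'Y308K']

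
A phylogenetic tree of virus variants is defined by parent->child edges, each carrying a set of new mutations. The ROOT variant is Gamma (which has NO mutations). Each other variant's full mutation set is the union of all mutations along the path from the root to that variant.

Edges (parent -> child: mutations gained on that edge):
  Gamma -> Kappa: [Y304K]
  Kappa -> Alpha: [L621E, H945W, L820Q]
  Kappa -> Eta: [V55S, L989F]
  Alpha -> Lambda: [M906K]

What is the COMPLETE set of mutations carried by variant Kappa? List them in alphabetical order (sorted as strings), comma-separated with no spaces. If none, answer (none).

Answer: Y304K

Derivation:
At Gamma: gained [] -> total []
At Kappa: gained ['Y304K'] -> total ['Y304K']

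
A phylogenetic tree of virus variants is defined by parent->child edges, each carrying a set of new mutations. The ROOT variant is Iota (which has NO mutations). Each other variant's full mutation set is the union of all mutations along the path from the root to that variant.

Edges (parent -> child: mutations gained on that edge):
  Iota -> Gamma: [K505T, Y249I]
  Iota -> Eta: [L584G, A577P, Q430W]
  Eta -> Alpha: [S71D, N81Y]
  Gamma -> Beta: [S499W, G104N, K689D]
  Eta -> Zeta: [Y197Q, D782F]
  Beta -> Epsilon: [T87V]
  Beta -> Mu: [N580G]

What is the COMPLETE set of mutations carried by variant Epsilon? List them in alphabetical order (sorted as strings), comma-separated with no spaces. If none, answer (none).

At Iota: gained [] -> total []
At Gamma: gained ['K505T', 'Y249I'] -> total ['K505T', 'Y249I']
At Beta: gained ['S499W', 'G104N', 'K689D'] -> total ['G104N', 'K505T', 'K689D', 'S499W', 'Y249I']
At Epsilon: gained ['T87V'] -> total ['G104N', 'K505T', 'K689D', 'S499W', 'T87V', 'Y249I']

Answer: G104N,K505T,K689D,S499W,T87V,Y249I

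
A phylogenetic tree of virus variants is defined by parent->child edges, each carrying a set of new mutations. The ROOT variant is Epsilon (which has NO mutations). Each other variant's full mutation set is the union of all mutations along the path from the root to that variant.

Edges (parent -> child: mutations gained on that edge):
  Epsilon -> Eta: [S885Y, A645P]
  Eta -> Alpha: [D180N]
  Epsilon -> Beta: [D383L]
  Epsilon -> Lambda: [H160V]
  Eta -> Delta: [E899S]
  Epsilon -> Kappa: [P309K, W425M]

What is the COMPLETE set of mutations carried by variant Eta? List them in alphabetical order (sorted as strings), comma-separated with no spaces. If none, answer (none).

At Epsilon: gained [] -> total []
At Eta: gained ['S885Y', 'A645P'] -> total ['A645P', 'S885Y']

Answer: A645P,S885Y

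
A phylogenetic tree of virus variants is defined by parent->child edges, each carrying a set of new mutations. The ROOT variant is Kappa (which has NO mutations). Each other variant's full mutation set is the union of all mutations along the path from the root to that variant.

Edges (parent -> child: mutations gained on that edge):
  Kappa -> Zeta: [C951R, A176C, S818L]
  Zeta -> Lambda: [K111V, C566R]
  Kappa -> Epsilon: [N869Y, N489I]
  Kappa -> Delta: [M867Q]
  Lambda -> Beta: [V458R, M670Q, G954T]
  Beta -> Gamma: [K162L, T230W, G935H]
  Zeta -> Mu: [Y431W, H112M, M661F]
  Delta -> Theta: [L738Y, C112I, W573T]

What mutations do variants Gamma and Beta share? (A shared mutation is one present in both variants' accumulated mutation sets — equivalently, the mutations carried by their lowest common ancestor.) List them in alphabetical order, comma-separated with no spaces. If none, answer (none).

Answer: A176C,C566R,C951R,G954T,K111V,M670Q,S818L,V458R

Derivation:
Accumulating mutations along path to Gamma:
  At Kappa: gained [] -> total []
  At Zeta: gained ['C951R', 'A176C', 'S818L'] -> total ['A176C', 'C951R', 'S818L']
  At Lambda: gained ['K111V', 'C566R'] -> total ['A176C', 'C566R', 'C951R', 'K111V', 'S818L']
  At Beta: gained ['V458R', 'M670Q', 'G954T'] -> total ['A176C', 'C566R', 'C951R', 'G954T', 'K111V', 'M670Q', 'S818L', 'V458R']
  At Gamma: gained ['K162L', 'T230W', 'G935H'] -> total ['A176C', 'C566R', 'C951R', 'G935H', 'G954T', 'K111V', 'K162L', 'M670Q', 'S818L', 'T230W', 'V458R']
Mutations(Gamma) = ['A176C', 'C566R', 'C951R', 'G935H', 'G954T', 'K111V', 'K162L', 'M670Q', 'S818L', 'T230W', 'V458R']
Accumulating mutations along path to Beta:
  At Kappa: gained [] -> total []
  At Zeta: gained ['C951R', 'A176C', 'S818L'] -> total ['A176C', 'C951R', 'S818L']
  At Lambda: gained ['K111V', 'C566R'] -> total ['A176C', 'C566R', 'C951R', 'K111V', 'S818L']
  At Beta: gained ['V458R', 'M670Q', 'G954T'] -> total ['A176C', 'C566R', 'C951R', 'G954T', 'K111V', 'M670Q', 'S818L', 'V458R']
Mutations(Beta) = ['A176C', 'C566R', 'C951R', 'G954T', 'K111V', 'M670Q', 'S818L', 'V458R']
Intersection: ['A176C', 'C566R', 'C951R', 'G935H', 'G954T', 'K111V', 'K162L', 'M670Q', 'S818L', 'T230W', 'V458R'] ∩ ['A176C', 'C566R', 'C951R', 'G954T', 'K111V', 'M670Q', 'S818L', 'V458R'] = ['A176C', 'C566R', 'C951R', 'G954T', 'K111V', 'M670Q', 'S818L', 'V458R']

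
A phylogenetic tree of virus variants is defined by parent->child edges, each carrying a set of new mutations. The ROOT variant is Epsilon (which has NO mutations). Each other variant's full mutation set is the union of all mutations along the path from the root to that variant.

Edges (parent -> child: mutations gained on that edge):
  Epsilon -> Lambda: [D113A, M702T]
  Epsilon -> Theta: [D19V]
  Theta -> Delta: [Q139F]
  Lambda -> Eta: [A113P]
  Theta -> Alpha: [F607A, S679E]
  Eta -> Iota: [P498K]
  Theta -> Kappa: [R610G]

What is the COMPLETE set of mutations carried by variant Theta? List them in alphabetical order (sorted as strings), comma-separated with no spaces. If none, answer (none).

Answer: D19V

Derivation:
At Epsilon: gained [] -> total []
At Theta: gained ['D19V'] -> total ['D19V']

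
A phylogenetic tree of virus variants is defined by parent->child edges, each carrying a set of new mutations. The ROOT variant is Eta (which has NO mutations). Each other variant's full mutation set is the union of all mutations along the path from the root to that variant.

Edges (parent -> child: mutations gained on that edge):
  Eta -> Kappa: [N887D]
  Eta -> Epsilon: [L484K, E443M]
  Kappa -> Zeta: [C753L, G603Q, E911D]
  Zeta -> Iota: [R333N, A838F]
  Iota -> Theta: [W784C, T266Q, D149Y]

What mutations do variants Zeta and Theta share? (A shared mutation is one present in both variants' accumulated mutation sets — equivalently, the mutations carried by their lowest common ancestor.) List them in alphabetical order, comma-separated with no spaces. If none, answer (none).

Accumulating mutations along path to Zeta:
  At Eta: gained [] -> total []
  At Kappa: gained ['N887D'] -> total ['N887D']
  At Zeta: gained ['C753L', 'G603Q', 'E911D'] -> total ['C753L', 'E911D', 'G603Q', 'N887D']
Mutations(Zeta) = ['C753L', 'E911D', 'G603Q', 'N887D']
Accumulating mutations along path to Theta:
  At Eta: gained [] -> total []
  At Kappa: gained ['N887D'] -> total ['N887D']
  At Zeta: gained ['C753L', 'G603Q', 'E911D'] -> total ['C753L', 'E911D', 'G603Q', 'N887D']
  At Iota: gained ['R333N', 'A838F'] -> total ['A838F', 'C753L', 'E911D', 'G603Q', 'N887D', 'R333N']
  At Theta: gained ['W784C', 'T266Q', 'D149Y'] -> total ['A838F', 'C753L', 'D149Y', 'E911D', 'G603Q', 'N887D', 'R333N', 'T266Q', 'W784C']
Mutations(Theta) = ['A838F', 'C753L', 'D149Y', 'E911D', 'G603Q', 'N887D', 'R333N', 'T266Q', 'W784C']
Intersection: ['C753L', 'E911D', 'G603Q', 'N887D'] ∩ ['A838F', 'C753L', 'D149Y', 'E911D', 'G603Q', 'N887D', 'R333N', 'T266Q', 'W784C'] = ['C753L', 'E911D', 'G603Q', 'N887D']

Answer: C753L,E911D,G603Q,N887D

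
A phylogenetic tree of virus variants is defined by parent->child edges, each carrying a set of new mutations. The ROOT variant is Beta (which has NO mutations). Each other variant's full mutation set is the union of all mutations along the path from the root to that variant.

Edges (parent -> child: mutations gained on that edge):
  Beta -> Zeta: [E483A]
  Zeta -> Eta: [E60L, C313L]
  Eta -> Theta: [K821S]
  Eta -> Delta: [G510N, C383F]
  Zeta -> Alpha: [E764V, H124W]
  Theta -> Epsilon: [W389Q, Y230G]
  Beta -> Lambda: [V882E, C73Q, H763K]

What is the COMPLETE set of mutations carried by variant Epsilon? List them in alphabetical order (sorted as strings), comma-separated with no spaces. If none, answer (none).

Answer: C313L,E483A,E60L,K821S,W389Q,Y230G

Derivation:
At Beta: gained [] -> total []
At Zeta: gained ['E483A'] -> total ['E483A']
At Eta: gained ['E60L', 'C313L'] -> total ['C313L', 'E483A', 'E60L']
At Theta: gained ['K821S'] -> total ['C313L', 'E483A', 'E60L', 'K821S']
At Epsilon: gained ['W389Q', 'Y230G'] -> total ['C313L', 'E483A', 'E60L', 'K821S', 'W389Q', 'Y230G']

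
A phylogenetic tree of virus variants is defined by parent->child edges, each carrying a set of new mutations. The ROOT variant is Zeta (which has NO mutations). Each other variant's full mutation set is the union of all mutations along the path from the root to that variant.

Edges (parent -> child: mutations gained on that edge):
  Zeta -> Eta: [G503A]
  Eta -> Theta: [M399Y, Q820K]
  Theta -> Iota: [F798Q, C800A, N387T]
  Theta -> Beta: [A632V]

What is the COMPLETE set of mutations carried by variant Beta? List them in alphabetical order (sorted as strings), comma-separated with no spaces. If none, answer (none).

Answer: A632V,G503A,M399Y,Q820K

Derivation:
At Zeta: gained [] -> total []
At Eta: gained ['G503A'] -> total ['G503A']
At Theta: gained ['M399Y', 'Q820K'] -> total ['G503A', 'M399Y', 'Q820K']
At Beta: gained ['A632V'] -> total ['A632V', 'G503A', 'M399Y', 'Q820K']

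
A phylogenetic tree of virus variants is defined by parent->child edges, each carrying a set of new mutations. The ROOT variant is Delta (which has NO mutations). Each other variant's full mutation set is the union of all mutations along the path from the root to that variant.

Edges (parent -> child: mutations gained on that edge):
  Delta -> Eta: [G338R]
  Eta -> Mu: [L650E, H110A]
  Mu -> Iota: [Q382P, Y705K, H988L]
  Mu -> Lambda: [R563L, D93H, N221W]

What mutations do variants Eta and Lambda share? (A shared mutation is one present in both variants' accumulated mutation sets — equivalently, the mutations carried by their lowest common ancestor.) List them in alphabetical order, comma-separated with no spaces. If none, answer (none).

Answer: G338R

Derivation:
Accumulating mutations along path to Eta:
  At Delta: gained [] -> total []
  At Eta: gained ['G338R'] -> total ['G338R']
Mutations(Eta) = ['G338R']
Accumulating mutations along path to Lambda:
  At Delta: gained [] -> total []
  At Eta: gained ['G338R'] -> total ['G338R']
  At Mu: gained ['L650E', 'H110A'] -> total ['G338R', 'H110A', 'L650E']
  At Lambda: gained ['R563L', 'D93H', 'N221W'] -> total ['D93H', 'G338R', 'H110A', 'L650E', 'N221W', 'R563L']
Mutations(Lambda) = ['D93H', 'G338R', 'H110A', 'L650E', 'N221W', 'R563L']
Intersection: ['G338R'] ∩ ['D93H', 'G338R', 'H110A', 'L650E', 'N221W', 'R563L'] = ['G338R']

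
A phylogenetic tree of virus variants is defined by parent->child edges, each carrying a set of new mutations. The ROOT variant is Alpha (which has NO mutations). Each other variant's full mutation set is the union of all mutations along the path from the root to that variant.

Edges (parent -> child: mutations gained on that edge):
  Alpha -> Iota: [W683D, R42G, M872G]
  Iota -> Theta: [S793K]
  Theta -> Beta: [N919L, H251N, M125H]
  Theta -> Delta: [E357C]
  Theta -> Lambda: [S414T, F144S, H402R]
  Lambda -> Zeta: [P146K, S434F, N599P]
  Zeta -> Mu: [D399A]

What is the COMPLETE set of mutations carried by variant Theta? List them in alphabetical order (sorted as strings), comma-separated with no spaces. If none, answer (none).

At Alpha: gained [] -> total []
At Iota: gained ['W683D', 'R42G', 'M872G'] -> total ['M872G', 'R42G', 'W683D']
At Theta: gained ['S793K'] -> total ['M872G', 'R42G', 'S793K', 'W683D']

Answer: M872G,R42G,S793K,W683D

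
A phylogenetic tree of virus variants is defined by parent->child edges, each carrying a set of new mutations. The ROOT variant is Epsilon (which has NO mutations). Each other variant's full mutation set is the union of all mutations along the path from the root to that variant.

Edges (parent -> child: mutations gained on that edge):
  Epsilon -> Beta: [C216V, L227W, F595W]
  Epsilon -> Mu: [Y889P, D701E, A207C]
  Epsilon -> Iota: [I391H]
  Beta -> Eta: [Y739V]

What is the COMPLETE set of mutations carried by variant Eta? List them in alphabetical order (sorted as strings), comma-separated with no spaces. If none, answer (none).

At Epsilon: gained [] -> total []
At Beta: gained ['C216V', 'L227W', 'F595W'] -> total ['C216V', 'F595W', 'L227W']
At Eta: gained ['Y739V'] -> total ['C216V', 'F595W', 'L227W', 'Y739V']

Answer: C216V,F595W,L227W,Y739V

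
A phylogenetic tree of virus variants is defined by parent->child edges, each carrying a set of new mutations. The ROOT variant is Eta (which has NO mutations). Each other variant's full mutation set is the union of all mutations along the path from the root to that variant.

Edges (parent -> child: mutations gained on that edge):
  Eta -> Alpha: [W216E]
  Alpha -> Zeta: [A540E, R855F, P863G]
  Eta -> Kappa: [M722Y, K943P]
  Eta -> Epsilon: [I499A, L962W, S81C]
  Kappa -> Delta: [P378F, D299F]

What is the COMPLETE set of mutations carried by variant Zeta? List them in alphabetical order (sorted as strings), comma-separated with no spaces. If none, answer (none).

Answer: A540E,P863G,R855F,W216E

Derivation:
At Eta: gained [] -> total []
At Alpha: gained ['W216E'] -> total ['W216E']
At Zeta: gained ['A540E', 'R855F', 'P863G'] -> total ['A540E', 'P863G', 'R855F', 'W216E']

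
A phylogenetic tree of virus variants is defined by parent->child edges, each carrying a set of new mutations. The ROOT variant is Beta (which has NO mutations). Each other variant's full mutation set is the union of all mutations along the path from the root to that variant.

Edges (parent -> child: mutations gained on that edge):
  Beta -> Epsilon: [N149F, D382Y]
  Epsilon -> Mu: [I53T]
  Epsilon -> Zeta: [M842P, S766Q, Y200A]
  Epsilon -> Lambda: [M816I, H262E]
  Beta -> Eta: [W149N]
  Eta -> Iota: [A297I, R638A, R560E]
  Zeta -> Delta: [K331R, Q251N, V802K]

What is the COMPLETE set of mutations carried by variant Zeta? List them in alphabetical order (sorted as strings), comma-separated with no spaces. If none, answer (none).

At Beta: gained [] -> total []
At Epsilon: gained ['N149F', 'D382Y'] -> total ['D382Y', 'N149F']
At Zeta: gained ['M842P', 'S766Q', 'Y200A'] -> total ['D382Y', 'M842P', 'N149F', 'S766Q', 'Y200A']

Answer: D382Y,M842P,N149F,S766Q,Y200A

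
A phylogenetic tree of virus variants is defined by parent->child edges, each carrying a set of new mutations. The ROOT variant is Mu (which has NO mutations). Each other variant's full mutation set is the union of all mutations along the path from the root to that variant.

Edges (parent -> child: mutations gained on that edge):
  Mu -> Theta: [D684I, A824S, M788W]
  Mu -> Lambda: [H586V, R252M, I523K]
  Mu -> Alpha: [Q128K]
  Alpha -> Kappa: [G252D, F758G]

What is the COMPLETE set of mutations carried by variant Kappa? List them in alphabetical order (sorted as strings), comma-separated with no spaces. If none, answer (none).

At Mu: gained [] -> total []
At Alpha: gained ['Q128K'] -> total ['Q128K']
At Kappa: gained ['G252D', 'F758G'] -> total ['F758G', 'G252D', 'Q128K']

Answer: F758G,G252D,Q128K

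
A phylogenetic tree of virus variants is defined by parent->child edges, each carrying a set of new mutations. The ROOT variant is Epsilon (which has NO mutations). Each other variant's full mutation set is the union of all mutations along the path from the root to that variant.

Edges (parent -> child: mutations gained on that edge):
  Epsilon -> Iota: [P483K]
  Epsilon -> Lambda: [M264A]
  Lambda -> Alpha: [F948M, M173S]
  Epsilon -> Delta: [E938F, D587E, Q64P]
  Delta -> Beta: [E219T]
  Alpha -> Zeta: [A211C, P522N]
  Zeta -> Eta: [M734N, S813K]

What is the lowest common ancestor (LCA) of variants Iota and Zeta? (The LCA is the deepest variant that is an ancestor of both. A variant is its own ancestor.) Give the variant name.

Path from root to Iota: Epsilon -> Iota
  ancestors of Iota: {Epsilon, Iota}
Path from root to Zeta: Epsilon -> Lambda -> Alpha -> Zeta
  ancestors of Zeta: {Epsilon, Lambda, Alpha, Zeta}
Common ancestors: {Epsilon}
Walk up from Zeta: Zeta (not in ancestors of Iota), Alpha (not in ancestors of Iota), Lambda (not in ancestors of Iota), Epsilon (in ancestors of Iota)
Deepest common ancestor (LCA) = Epsilon

Answer: Epsilon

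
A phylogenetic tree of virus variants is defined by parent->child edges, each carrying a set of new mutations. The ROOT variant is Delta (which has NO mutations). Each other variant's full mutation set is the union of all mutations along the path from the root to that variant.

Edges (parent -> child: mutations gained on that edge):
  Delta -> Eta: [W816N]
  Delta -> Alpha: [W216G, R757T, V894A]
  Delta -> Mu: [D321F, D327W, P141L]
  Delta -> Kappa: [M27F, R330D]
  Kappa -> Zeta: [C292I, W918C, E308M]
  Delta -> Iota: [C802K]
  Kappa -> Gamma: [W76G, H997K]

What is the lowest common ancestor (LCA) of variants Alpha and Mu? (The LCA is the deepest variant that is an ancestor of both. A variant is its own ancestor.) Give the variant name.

Answer: Delta

Derivation:
Path from root to Alpha: Delta -> Alpha
  ancestors of Alpha: {Delta, Alpha}
Path from root to Mu: Delta -> Mu
  ancestors of Mu: {Delta, Mu}
Common ancestors: {Delta}
Walk up from Mu: Mu (not in ancestors of Alpha), Delta (in ancestors of Alpha)
Deepest common ancestor (LCA) = Delta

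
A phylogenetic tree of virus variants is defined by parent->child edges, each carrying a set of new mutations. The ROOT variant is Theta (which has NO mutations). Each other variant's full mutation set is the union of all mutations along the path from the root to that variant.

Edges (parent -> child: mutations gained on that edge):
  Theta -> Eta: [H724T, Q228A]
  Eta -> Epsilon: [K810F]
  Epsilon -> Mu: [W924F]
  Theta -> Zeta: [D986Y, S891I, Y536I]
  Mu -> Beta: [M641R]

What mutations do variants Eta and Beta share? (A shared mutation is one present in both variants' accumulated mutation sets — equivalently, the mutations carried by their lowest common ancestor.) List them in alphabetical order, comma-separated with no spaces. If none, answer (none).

Answer: H724T,Q228A

Derivation:
Accumulating mutations along path to Eta:
  At Theta: gained [] -> total []
  At Eta: gained ['H724T', 'Q228A'] -> total ['H724T', 'Q228A']
Mutations(Eta) = ['H724T', 'Q228A']
Accumulating mutations along path to Beta:
  At Theta: gained [] -> total []
  At Eta: gained ['H724T', 'Q228A'] -> total ['H724T', 'Q228A']
  At Epsilon: gained ['K810F'] -> total ['H724T', 'K810F', 'Q228A']
  At Mu: gained ['W924F'] -> total ['H724T', 'K810F', 'Q228A', 'W924F']
  At Beta: gained ['M641R'] -> total ['H724T', 'K810F', 'M641R', 'Q228A', 'W924F']
Mutations(Beta) = ['H724T', 'K810F', 'M641R', 'Q228A', 'W924F']
Intersection: ['H724T', 'Q228A'] ∩ ['H724T', 'K810F', 'M641R', 'Q228A', 'W924F'] = ['H724T', 'Q228A']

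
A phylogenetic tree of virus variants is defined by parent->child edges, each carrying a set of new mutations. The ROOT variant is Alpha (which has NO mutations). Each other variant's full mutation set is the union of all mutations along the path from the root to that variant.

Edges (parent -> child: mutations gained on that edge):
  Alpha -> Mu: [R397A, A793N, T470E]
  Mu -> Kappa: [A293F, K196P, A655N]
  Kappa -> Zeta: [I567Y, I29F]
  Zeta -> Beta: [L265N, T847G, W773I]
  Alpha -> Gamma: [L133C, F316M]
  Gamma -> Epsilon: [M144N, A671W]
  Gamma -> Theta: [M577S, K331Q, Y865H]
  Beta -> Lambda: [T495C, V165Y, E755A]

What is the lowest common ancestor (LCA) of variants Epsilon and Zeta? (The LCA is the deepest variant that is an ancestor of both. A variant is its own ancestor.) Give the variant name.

Path from root to Epsilon: Alpha -> Gamma -> Epsilon
  ancestors of Epsilon: {Alpha, Gamma, Epsilon}
Path from root to Zeta: Alpha -> Mu -> Kappa -> Zeta
  ancestors of Zeta: {Alpha, Mu, Kappa, Zeta}
Common ancestors: {Alpha}
Walk up from Zeta: Zeta (not in ancestors of Epsilon), Kappa (not in ancestors of Epsilon), Mu (not in ancestors of Epsilon), Alpha (in ancestors of Epsilon)
Deepest common ancestor (LCA) = Alpha

Answer: Alpha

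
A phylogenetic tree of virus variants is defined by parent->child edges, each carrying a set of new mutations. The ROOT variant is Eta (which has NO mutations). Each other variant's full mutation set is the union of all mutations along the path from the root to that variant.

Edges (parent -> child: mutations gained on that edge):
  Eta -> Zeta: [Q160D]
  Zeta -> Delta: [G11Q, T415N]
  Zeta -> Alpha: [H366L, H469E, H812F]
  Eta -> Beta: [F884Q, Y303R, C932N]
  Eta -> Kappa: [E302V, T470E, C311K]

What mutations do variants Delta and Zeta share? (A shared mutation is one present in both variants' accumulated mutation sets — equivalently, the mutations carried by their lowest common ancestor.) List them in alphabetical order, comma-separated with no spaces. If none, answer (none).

Accumulating mutations along path to Delta:
  At Eta: gained [] -> total []
  At Zeta: gained ['Q160D'] -> total ['Q160D']
  At Delta: gained ['G11Q', 'T415N'] -> total ['G11Q', 'Q160D', 'T415N']
Mutations(Delta) = ['G11Q', 'Q160D', 'T415N']
Accumulating mutations along path to Zeta:
  At Eta: gained [] -> total []
  At Zeta: gained ['Q160D'] -> total ['Q160D']
Mutations(Zeta) = ['Q160D']
Intersection: ['G11Q', 'Q160D', 'T415N'] ∩ ['Q160D'] = ['Q160D']

Answer: Q160D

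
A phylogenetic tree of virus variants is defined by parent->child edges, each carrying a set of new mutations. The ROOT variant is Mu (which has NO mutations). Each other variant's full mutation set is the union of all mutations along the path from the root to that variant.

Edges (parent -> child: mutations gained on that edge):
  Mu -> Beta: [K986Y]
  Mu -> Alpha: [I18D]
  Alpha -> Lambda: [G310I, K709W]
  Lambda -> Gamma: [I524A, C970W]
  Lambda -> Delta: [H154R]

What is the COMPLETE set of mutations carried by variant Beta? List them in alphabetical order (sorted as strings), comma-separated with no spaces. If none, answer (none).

Answer: K986Y

Derivation:
At Mu: gained [] -> total []
At Beta: gained ['K986Y'] -> total ['K986Y']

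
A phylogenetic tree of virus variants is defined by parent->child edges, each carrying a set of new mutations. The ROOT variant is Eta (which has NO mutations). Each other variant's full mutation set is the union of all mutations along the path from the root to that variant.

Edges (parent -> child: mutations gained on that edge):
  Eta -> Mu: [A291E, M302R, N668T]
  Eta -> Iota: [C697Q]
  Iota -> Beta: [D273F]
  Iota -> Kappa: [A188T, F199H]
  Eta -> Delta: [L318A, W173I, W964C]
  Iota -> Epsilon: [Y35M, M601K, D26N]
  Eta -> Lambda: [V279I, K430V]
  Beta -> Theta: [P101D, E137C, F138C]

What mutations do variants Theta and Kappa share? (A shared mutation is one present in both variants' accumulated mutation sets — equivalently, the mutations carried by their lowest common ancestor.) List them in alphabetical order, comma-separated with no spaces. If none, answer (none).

Accumulating mutations along path to Theta:
  At Eta: gained [] -> total []
  At Iota: gained ['C697Q'] -> total ['C697Q']
  At Beta: gained ['D273F'] -> total ['C697Q', 'D273F']
  At Theta: gained ['P101D', 'E137C', 'F138C'] -> total ['C697Q', 'D273F', 'E137C', 'F138C', 'P101D']
Mutations(Theta) = ['C697Q', 'D273F', 'E137C', 'F138C', 'P101D']
Accumulating mutations along path to Kappa:
  At Eta: gained [] -> total []
  At Iota: gained ['C697Q'] -> total ['C697Q']
  At Kappa: gained ['A188T', 'F199H'] -> total ['A188T', 'C697Q', 'F199H']
Mutations(Kappa) = ['A188T', 'C697Q', 'F199H']
Intersection: ['C697Q', 'D273F', 'E137C', 'F138C', 'P101D'] ∩ ['A188T', 'C697Q', 'F199H'] = ['C697Q']

Answer: C697Q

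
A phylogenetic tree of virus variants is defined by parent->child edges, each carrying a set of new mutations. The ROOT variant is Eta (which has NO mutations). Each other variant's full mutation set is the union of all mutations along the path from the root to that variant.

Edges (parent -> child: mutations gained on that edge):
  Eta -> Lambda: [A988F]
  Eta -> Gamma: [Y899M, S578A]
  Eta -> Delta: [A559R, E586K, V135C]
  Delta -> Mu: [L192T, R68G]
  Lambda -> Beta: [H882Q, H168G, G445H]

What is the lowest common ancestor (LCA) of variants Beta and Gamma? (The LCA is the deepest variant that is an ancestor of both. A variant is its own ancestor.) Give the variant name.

Answer: Eta

Derivation:
Path from root to Beta: Eta -> Lambda -> Beta
  ancestors of Beta: {Eta, Lambda, Beta}
Path from root to Gamma: Eta -> Gamma
  ancestors of Gamma: {Eta, Gamma}
Common ancestors: {Eta}
Walk up from Gamma: Gamma (not in ancestors of Beta), Eta (in ancestors of Beta)
Deepest common ancestor (LCA) = Eta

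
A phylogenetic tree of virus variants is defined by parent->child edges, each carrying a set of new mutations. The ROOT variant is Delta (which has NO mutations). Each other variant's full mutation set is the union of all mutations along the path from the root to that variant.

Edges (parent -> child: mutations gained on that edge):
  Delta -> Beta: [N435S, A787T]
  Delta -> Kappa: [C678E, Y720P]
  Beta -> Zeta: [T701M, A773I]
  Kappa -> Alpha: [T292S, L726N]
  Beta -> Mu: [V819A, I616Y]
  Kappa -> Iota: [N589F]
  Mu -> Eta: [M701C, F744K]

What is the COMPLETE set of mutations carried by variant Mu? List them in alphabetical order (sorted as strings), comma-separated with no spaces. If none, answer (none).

At Delta: gained [] -> total []
At Beta: gained ['N435S', 'A787T'] -> total ['A787T', 'N435S']
At Mu: gained ['V819A', 'I616Y'] -> total ['A787T', 'I616Y', 'N435S', 'V819A']

Answer: A787T,I616Y,N435S,V819A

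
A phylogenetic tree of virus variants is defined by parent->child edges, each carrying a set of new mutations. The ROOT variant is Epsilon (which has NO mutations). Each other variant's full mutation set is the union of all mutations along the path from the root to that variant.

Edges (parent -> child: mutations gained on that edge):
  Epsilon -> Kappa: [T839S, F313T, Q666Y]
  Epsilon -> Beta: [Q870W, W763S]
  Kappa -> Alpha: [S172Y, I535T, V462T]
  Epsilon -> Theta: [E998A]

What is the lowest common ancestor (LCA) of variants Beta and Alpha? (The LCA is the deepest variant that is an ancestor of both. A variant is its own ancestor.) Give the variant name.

Answer: Epsilon

Derivation:
Path from root to Beta: Epsilon -> Beta
  ancestors of Beta: {Epsilon, Beta}
Path from root to Alpha: Epsilon -> Kappa -> Alpha
  ancestors of Alpha: {Epsilon, Kappa, Alpha}
Common ancestors: {Epsilon}
Walk up from Alpha: Alpha (not in ancestors of Beta), Kappa (not in ancestors of Beta), Epsilon (in ancestors of Beta)
Deepest common ancestor (LCA) = Epsilon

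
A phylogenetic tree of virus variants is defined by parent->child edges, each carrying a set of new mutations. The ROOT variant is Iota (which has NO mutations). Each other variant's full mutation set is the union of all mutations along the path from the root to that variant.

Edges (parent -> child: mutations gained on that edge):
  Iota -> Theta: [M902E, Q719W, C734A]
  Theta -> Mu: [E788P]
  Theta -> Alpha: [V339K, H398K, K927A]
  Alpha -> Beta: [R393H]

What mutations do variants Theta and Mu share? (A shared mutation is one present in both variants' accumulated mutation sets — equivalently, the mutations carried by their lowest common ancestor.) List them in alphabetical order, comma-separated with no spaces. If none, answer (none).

Accumulating mutations along path to Theta:
  At Iota: gained [] -> total []
  At Theta: gained ['M902E', 'Q719W', 'C734A'] -> total ['C734A', 'M902E', 'Q719W']
Mutations(Theta) = ['C734A', 'M902E', 'Q719W']
Accumulating mutations along path to Mu:
  At Iota: gained [] -> total []
  At Theta: gained ['M902E', 'Q719W', 'C734A'] -> total ['C734A', 'M902E', 'Q719W']
  At Mu: gained ['E788P'] -> total ['C734A', 'E788P', 'M902E', 'Q719W']
Mutations(Mu) = ['C734A', 'E788P', 'M902E', 'Q719W']
Intersection: ['C734A', 'M902E', 'Q719W'] ∩ ['C734A', 'E788P', 'M902E', 'Q719W'] = ['C734A', 'M902E', 'Q719W']

Answer: C734A,M902E,Q719W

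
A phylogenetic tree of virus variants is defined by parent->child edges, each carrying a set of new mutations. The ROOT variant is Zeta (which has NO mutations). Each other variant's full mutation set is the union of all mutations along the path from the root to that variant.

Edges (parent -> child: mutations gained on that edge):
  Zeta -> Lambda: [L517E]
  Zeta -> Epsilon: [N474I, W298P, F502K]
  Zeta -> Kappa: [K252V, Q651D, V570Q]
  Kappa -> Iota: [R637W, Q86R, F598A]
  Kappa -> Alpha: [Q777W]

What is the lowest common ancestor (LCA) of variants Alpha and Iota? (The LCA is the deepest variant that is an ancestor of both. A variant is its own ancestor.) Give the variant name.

Answer: Kappa

Derivation:
Path from root to Alpha: Zeta -> Kappa -> Alpha
  ancestors of Alpha: {Zeta, Kappa, Alpha}
Path from root to Iota: Zeta -> Kappa -> Iota
  ancestors of Iota: {Zeta, Kappa, Iota}
Common ancestors: {Zeta, Kappa}
Walk up from Iota: Iota (not in ancestors of Alpha), Kappa (in ancestors of Alpha), Zeta (in ancestors of Alpha)
Deepest common ancestor (LCA) = Kappa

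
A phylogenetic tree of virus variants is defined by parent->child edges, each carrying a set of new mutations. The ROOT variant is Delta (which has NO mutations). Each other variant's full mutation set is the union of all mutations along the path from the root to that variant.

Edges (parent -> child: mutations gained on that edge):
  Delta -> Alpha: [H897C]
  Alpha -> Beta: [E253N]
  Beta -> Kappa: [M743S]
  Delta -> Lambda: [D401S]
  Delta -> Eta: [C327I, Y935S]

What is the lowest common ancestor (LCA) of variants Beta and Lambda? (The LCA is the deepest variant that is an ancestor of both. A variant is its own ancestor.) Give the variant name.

Path from root to Beta: Delta -> Alpha -> Beta
  ancestors of Beta: {Delta, Alpha, Beta}
Path from root to Lambda: Delta -> Lambda
  ancestors of Lambda: {Delta, Lambda}
Common ancestors: {Delta}
Walk up from Lambda: Lambda (not in ancestors of Beta), Delta (in ancestors of Beta)
Deepest common ancestor (LCA) = Delta

Answer: Delta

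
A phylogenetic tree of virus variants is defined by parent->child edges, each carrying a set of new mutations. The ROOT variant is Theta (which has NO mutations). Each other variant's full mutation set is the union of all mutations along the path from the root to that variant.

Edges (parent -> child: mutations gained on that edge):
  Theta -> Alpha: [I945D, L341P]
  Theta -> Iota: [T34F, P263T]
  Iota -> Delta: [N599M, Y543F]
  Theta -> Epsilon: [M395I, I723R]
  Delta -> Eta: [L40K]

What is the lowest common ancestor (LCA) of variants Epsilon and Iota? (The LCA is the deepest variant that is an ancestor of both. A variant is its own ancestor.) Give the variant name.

Answer: Theta

Derivation:
Path from root to Epsilon: Theta -> Epsilon
  ancestors of Epsilon: {Theta, Epsilon}
Path from root to Iota: Theta -> Iota
  ancestors of Iota: {Theta, Iota}
Common ancestors: {Theta}
Walk up from Iota: Iota (not in ancestors of Epsilon), Theta (in ancestors of Epsilon)
Deepest common ancestor (LCA) = Theta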